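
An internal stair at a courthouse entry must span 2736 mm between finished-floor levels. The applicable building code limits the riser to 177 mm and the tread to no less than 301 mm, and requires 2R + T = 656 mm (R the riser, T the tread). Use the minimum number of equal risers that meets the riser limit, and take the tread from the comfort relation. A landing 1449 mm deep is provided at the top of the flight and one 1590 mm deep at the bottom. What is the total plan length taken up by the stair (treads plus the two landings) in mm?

7749 mm

At most 177 each: 2736/177 = 15.46, giving 16 risers.
Each riser is 2736/16 = 171 mm (≤ 177 mm).
From 2R + T = 656: T = 656 − 342 = 314 mm.
16 risers give 15 treads; going = 15 × 314 = 4710 mm.
Enclosure = 4710 + 1449 + 1590 = 7749 mm.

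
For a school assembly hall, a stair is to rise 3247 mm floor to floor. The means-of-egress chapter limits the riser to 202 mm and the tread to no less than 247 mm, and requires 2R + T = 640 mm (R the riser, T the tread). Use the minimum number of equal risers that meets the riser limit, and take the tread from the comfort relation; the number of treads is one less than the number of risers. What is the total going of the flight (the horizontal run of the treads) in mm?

4128 mm

⌈3247/202⌉ = 17 risers.
R = 3247 ÷ 17 = 191 mm.
Tread T = 640 − 2 × 191 = 258 mm (≥ 247 mm).
Treads = 17 − 1 = 16; going = 16 × 258 = 4128 mm.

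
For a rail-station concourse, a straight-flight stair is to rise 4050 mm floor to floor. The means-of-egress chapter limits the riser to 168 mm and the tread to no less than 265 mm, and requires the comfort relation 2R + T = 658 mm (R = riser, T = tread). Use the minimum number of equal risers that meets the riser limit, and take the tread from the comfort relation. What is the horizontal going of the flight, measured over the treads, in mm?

8016 mm

4050 / 168 = 24.11, so 25 risers are needed.
Riser R = 4050 / 25 = 162 mm, within the 168 mm limit.
From 2R + T = 658: T = 658 − 324 = 334 mm.
Treads = 25 − 1 = 24; going = 24 × 334 = 8016 mm.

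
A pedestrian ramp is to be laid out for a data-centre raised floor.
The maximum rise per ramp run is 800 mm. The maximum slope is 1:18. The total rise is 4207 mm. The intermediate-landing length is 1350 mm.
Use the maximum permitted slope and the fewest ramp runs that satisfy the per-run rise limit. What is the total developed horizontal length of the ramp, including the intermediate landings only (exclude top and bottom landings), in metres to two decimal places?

4207 / 800 = 5.259 → round up to 6 ramp runs. That means 5 intermediate landings.
Ramp run (horizontal) at 1:18: 4207 × 18 = 75726 mm.
Intermediate landings: 5 × 1350 = 6750 mm.
Developed length = 75726 + 6750 = 82476 mm.
= 82.48 m.

82.48 m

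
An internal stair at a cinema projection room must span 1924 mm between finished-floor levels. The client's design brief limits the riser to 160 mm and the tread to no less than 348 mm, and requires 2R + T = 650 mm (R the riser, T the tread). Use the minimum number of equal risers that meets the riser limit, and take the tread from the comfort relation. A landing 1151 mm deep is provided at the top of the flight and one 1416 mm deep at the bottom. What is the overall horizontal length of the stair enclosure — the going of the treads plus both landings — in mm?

At most 160 each: 1924/160 = 12.03, giving 13 risers.
Riser R = 1924 / 13 = 148 mm, within the 160 mm limit.
From 2R + T = 650: T = 650 − 296 = 354 mm.
Going = (13 − 1) × 354 = 4248 mm.
Add landings: 4248 + 1151 + 1416 = 6815 mm.

6815 mm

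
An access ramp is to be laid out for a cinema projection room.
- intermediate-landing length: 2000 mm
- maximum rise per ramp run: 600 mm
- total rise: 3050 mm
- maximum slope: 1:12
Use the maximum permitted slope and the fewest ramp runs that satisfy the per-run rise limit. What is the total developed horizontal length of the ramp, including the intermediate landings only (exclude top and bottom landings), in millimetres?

46600 mm

At most 600 each: 3050/600 = 5.08, giving 6 ramp runs. That means 5 intermediate landings.
Horizontal run for 3050 mm of rise at 1:12 is 3050 × 12 = 36600 mm.
5 intermediate landings contribute 5 × 2000 = 10000 mm.
Total developed length = 36600 + 10000 = 46600 mm.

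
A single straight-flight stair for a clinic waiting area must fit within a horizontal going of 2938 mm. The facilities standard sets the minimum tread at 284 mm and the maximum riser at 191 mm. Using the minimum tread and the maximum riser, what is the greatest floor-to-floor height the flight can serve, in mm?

Treads that fit: ⌊2938 / 284⌋ = 10.
Risers = treads + 1 = 11.
Maximum height = 11 × 191 = 2101 mm.

2101 mm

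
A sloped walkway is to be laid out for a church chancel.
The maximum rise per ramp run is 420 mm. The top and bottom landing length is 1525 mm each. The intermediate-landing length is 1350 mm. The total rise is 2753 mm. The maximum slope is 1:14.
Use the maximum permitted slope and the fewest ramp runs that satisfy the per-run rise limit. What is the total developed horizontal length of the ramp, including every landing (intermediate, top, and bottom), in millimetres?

49692 mm

At most 420 each: 2753/420 = 6.55, giving 7 ramp runs. That means 6 intermediate landings.
Ramp run (horizontal) at 1:14: 2753 × 14 = 38542 mm.
Intermediate landings: 6 × 1350 = 8100 mm.
Top and bottom landings: 2 × 1525 = 3050 mm.
Total = 38542 + 8100 + 3050 = 49692 mm.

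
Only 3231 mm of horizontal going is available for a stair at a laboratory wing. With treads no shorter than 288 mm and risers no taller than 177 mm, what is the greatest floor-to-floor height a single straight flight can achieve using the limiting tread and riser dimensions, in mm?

Treads that fit: ⌊3231 / 288⌋ = 11.
Risers = treads + 1 = 12.
Maximum height = 12 × 177 = 2124 mm.

2124 mm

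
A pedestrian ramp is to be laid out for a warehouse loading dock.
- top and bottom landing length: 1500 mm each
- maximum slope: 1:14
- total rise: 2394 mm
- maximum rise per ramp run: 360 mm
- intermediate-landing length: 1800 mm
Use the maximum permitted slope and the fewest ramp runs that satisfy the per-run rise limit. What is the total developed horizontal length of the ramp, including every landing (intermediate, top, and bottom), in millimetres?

2394 / 360 = 6.65, so 7 ramp runs are needed. That means 6 intermediate landings.
Ramp run (horizontal) at 1:14: 2394 × 14 = 33516 mm.
6 intermediate landings contribute 6 × 1800 = 10800 mm.
Top and bottom landings: 2 × 1500 = 3000 mm.
Total = 33516 + 10800 + 3000 = 47316 mm.

47316 mm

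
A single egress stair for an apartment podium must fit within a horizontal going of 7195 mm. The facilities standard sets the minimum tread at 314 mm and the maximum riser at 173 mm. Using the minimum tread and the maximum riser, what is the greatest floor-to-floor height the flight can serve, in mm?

3979 mm

Treads that fit: ⌊7195 / 314⌋ = 22.
Risers = treads + 1 = 23.
Maximum height = 23 × 173 = 3979 mm.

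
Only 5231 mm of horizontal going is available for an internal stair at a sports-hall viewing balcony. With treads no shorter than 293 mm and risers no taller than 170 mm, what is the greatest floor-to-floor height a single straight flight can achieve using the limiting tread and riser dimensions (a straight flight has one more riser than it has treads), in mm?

3060 mm

Treads that fit: ⌊5231 / 293⌋ = 17.
Risers = treads + 1 = 18.
Maximum height = 18 × 170 = 3060 mm.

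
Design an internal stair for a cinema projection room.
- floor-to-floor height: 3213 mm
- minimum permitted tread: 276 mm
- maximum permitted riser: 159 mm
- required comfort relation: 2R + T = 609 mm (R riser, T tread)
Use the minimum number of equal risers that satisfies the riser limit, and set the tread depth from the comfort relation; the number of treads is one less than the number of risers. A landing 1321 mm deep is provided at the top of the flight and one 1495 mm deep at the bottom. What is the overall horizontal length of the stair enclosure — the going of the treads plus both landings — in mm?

8876 mm

At most 159 each: 3213/159 = 20.21, giving 21 risers.
R = 3213 ÷ 21 = 153 mm.
Tread T = 609 − 2 × 153 = 303 mm (≥ 276 mm).
21 risers give 20 treads; going = 20 × 303 = 6060 mm.
Enclosure = 6060 + 1321 + 1495 = 8876 mm.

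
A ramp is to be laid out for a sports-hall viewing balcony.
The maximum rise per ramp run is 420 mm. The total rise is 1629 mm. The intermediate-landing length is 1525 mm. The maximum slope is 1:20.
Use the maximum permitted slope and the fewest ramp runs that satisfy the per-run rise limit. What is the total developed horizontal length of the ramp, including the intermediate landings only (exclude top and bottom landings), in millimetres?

37155 mm

1629 / 420 = 3.88, so 4 ramp runs are needed. That means 3 intermediate landings.
Horizontal run for 1629 mm of rise at 1:20 is 1629 × 20 = 32580 mm.
3 intermediate landings contribute 3 × 1525 = 4575 mm.
Developed length = 32580 + 4575 = 37155 mm.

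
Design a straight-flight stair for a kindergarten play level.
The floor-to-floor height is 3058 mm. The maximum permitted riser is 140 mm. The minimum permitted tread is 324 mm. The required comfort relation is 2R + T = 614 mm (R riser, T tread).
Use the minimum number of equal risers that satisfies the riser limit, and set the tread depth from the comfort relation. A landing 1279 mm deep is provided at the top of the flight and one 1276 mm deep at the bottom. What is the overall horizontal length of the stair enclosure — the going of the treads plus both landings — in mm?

At most 140 each: 3058/140 = 21.84, giving 22 risers.
Riser R = 3058 / 22 = 139 mm, within the 140 mm limit.
T = 614 − 2·139 = 336 mm, which satisfies the 324 mm minimum.
Treads = 22 − 1 = 21; going = 21 × 336 = 7056 mm.
Enclosure = 7056 + 1279 + 1276 = 9611 mm.

9611 mm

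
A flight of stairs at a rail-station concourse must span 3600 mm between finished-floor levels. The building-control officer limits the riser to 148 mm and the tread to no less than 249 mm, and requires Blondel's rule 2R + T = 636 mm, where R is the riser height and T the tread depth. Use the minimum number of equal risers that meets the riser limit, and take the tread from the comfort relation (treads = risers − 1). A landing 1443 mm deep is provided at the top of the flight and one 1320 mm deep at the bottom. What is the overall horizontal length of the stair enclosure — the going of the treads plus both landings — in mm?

At most 148 each: 3600/148 = 24.32, giving 25 risers.
Riser R = 3600 / 25 = 144 mm, within the 148 mm limit.
Tread T = 636 − 2 × 144 = 348 mm (≥ 249 mm).
Going = (25 − 1) × 348 = 8352 mm.
Enclosure = 8352 + 1443 + 1320 = 11115 mm.

11115 mm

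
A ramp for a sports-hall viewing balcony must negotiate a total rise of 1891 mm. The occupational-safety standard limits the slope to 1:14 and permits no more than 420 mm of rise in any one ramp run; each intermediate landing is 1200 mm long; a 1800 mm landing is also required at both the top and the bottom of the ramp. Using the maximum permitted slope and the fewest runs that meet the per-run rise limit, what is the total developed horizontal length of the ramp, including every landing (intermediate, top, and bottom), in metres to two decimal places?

1891 / 420 = 4.50, so 5 ramp runs are needed. That means 4 intermediate landings.
Ramp run (horizontal) at 1:14: 1891 × 14 = 26474 mm.
Intermediate landings: 4 × 1200 = 4800 mm.
Top and bottom landings: 2 × 1800 = 3600 mm.
Total = 26474 + 4800 + 3600 = 34874 mm.
= 34.87 m.

34.87 m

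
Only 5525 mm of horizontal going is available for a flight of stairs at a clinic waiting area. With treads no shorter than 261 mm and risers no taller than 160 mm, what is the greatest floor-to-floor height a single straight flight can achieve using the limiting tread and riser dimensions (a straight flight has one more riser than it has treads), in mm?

Treads that fit: ⌊5525 / 261⌋ = 21.
Risers = treads + 1 = 22.
Maximum height = 22 × 160 = 3520 mm.

3520 mm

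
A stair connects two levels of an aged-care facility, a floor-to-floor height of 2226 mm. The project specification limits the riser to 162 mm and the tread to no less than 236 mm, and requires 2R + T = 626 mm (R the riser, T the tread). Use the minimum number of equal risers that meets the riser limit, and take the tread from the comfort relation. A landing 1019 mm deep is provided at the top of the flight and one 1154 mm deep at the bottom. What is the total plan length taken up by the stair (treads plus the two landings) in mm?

⌈2226/162⌉ = 14 risers.
R = 2226 ÷ 14 = 159 mm.
T = 626 − 2·159 = 308 mm, which satisfies the 236 mm minimum.
14 risers give 13 treads; going = 13 × 308 = 4004 mm.
Enclosure = 4004 + 1019 + 1154 = 6177 mm.

6177 mm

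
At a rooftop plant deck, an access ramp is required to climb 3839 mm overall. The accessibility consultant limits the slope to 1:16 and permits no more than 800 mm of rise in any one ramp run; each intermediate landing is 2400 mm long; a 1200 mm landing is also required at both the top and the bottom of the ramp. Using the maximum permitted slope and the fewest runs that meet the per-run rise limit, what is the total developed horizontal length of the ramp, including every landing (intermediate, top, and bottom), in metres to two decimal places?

⌈3839/800⌉ = 5 ramp runs. That means 4 intermediate landings.
Horizontal run for 3839 mm of rise at 1:16 is 3839 × 16 = 61424 mm.
4 intermediate landings contribute 4 × 2400 = 9600 mm.
Top and bottom landings: 2 × 1200 = 2400 mm.
Total = 61424 + 9600 + 2400 = 73424 mm.
= 73.42 m.

73.42 m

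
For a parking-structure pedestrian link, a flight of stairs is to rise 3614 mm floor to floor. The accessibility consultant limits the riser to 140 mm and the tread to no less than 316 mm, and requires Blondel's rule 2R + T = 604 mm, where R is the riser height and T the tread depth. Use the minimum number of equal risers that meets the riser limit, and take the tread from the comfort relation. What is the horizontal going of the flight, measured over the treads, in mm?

8150 mm

⌈3614/140⌉ = 26 risers.
R = 3614 ÷ 26 = 139 mm.
Tread T = 604 − 2 × 139 = 326 mm (≥ 316 mm).
Going = (26 − 1) × 326 = 8150 mm.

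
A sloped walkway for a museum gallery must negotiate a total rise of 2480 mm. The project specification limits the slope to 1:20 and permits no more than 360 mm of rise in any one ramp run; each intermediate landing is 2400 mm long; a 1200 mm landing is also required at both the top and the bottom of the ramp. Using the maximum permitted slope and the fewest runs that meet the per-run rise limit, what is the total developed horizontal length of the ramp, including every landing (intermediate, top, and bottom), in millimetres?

66400 mm

At most 360 each: 2480/360 = 6.89, giving 7 ramp runs. That means 6 intermediate landings.
Ramp run (horizontal) at 1:20: 2480 × 20 = 49600 mm.
Intermediate landings: 6 × 2400 = 14400 mm.
Top and bottom landings: 2 × 1200 = 2400 mm.
Total = 49600 + 14400 + 2400 = 66400 mm.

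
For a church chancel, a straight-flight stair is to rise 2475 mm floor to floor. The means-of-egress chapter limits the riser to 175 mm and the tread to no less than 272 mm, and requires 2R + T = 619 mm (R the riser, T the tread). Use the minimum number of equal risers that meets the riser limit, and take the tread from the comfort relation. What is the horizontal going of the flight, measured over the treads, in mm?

4046 mm

At most 175 each: 2475/175 = 14.14, giving 15 risers.
Each riser is 2475/15 = 165 mm (≤ 175 mm).
Tread T = 619 − 2 × 165 = 289 mm (≥ 272 mm).
15 risers give 14 treads; going = 14 × 289 = 4046 mm.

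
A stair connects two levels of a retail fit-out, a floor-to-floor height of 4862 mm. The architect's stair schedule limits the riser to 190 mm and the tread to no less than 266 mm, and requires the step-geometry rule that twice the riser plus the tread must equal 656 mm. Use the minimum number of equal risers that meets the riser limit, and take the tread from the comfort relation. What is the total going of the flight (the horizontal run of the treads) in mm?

4862 / 190 = 25.589 → round up to 26 risers.
Each riser is 4862/26 = 187 mm (≤ 190 mm).
Tread T = 656 − 2 × 187 = 282 mm (≥ 266 mm).
Going = (26 − 1) × 282 = 7050 mm.

7050 mm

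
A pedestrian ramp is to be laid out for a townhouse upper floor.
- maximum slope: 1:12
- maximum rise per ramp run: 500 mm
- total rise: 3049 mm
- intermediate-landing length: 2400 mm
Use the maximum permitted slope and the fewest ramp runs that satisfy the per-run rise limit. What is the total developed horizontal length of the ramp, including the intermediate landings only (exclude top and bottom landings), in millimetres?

50988 mm

At most 500 each: 3049/500 = 6.10, giving 7 ramp runs. That means 6 intermediate landings.
Horizontal run for 3049 mm of rise at 1:12 is 3049 × 12 = 36588 mm.
6 intermediate landings contribute 6 × 2400 = 14400 mm.
Total developed length = 36588 + 14400 = 50988 mm.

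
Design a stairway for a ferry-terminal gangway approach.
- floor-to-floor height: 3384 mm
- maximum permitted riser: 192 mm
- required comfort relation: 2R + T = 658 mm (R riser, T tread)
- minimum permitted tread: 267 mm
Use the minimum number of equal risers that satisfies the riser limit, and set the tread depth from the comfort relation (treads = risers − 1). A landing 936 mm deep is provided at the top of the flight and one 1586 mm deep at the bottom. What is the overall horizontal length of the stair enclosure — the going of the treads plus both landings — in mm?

7316 mm

At most 192 each: 3384/192 = 17.62, giving 18 risers.
Each riser is 3384/18 = 188 mm (≤ 192 mm).
T = 658 − 2·188 = 282 mm, which satisfies the 267 mm minimum.
Treads = 18 − 1 = 17; going = 17 × 282 = 4794 mm.
Add landings: 4794 + 936 + 1586 = 7316 mm.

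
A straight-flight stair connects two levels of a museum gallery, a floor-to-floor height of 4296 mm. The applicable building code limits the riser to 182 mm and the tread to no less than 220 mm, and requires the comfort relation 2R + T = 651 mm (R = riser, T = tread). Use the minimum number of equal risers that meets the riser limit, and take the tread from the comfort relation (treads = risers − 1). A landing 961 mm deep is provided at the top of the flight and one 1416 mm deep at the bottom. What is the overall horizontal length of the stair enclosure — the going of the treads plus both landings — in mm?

9116 mm

4296 / 182 = 23.604 → round up to 24 risers.
Each riser is 4296/24 = 179 mm (≤ 182 mm).
From 2R + T = 651: T = 651 − 358 = 293 mm.
Treads = 24 − 1 = 23; going = 23 × 293 = 6739 mm.
Add landings: 6739 + 961 + 1416 = 9116 mm.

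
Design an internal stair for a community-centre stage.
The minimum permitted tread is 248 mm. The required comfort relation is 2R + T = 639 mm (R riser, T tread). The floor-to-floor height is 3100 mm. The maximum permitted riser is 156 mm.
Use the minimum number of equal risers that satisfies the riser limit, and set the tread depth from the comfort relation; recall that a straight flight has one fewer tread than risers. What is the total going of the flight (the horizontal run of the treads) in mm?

3100 / 156 = 19.87, so 20 risers are needed.
Riser R = 3100 / 20 = 155 mm, within the 156 mm limit.
T = 639 − 2·155 = 329 mm, which satisfies the 248 mm minimum.
Going = (20 − 1) × 329 = 6251 mm.

6251 mm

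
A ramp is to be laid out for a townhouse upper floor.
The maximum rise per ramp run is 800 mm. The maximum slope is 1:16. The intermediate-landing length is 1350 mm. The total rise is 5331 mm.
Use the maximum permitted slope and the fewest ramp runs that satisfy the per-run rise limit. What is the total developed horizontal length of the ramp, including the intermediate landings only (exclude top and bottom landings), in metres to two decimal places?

5331 / 800 = 6.664 → round up to 7 ramp runs. That means 6 intermediate landings.
Horizontal run for 5331 mm of rise at 1:16 is 5331 × 16 = 85296 mm.
Intermediate landings: 6 × 1350 = 8100 mm.
Developed length = 85296 + 8100 = 93396 mm.
= 93.40 m.

93.40 m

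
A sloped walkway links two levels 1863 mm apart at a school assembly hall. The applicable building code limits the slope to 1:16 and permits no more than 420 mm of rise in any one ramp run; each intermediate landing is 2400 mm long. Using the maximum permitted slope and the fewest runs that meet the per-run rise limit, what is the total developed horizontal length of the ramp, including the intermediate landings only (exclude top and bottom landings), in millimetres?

⌈1863/420⌉ = 5 ramp runs. That means 4 intermediate landings.
Horizontal run for 1863 mm of rise at 1:16 is 1863 × 16 = 29808 mm.
4 intermediate landings contribute 4 × 2400 = 9600 mm.
Developed length = 29808 + 9600 = 39408 mm.

39408 mm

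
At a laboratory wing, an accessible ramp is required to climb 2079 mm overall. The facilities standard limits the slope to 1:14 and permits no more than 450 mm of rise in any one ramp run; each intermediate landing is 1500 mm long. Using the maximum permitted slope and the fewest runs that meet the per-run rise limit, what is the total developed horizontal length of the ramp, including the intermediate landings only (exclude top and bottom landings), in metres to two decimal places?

35.11 m

At most 450 each: 2079/450 = 4.62, giving 5 ramp runs. That means 4 intermediate landings.
Horizontal run for 2079 mm of rise at 1:14 is 2079 × 14 = 29106 mm.
Intermediate landings: 4 × 1500 = 6000 mm.
Developed length = 29106 + 6000 = 35106 mm.
= 35.11 m.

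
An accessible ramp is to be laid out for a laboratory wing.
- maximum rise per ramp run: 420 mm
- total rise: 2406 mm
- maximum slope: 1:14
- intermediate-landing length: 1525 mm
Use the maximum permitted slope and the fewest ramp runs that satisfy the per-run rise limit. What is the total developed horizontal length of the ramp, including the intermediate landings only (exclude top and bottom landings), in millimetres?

⌈2406/420⌉ = 6 ramp runs. That means 5 intermediate landings.
Horizontal run for 2406 mm of rise at 1:14 is 2406 × 14 = 33684 mm.
5 intermediate landings contribute 5 × 1525 = 7625 mm.
Developed length = 33684 + 7625 = 41309 mm.

41309 mm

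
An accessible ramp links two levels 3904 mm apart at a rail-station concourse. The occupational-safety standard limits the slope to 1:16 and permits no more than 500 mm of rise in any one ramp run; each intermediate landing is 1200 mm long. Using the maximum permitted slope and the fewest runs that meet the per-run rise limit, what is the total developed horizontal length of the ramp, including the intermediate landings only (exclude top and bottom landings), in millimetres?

70864 mm

At most 500 each: 3904/500 = 7.81, giving 8 ramp runs. That means 7 intermediate landings.
Horizontal run for 3904 mm of rise at 1:16 is 3904 × 16 = 62464 mm.
7 intermediate landings contribute 7 × 1200 = 8400 mm.
Developed length = 62464 + 8400 = 70864 mm.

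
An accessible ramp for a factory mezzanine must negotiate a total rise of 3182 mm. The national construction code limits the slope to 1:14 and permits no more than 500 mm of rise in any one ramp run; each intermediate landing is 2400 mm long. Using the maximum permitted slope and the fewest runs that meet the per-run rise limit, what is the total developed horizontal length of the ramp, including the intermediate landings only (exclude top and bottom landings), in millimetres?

58948 mm

At most 500 each: 3182/500 = 6.36, giving 7 ramp runs. That means 6 intermediate landings.
Horizontal run for 3182 mm of rise at 1:14 is 3182 × 14 = 44548 mm.
Intermediate landings: 6 × 2400 = 14400 mm.
Total developed length = 44548 + 14400 = 58948 mm.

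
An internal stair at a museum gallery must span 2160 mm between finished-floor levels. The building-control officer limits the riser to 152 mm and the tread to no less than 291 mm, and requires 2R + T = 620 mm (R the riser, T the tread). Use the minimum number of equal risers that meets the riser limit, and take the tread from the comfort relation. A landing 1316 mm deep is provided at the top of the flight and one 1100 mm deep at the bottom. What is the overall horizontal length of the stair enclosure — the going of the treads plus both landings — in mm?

7064 mm

2160 / 152 = 14.21, so 15 risers are needed.
Riser R = 2160 / 15 = 144 mm, within the 152 mm limit.
From 2R + T = 620: T = 620 − 288 = 332 mm.
Going = (15 − 1) × 332 = 4648 mm.
Add landings: 4648 + 1316 + 1100 = 7064 mm.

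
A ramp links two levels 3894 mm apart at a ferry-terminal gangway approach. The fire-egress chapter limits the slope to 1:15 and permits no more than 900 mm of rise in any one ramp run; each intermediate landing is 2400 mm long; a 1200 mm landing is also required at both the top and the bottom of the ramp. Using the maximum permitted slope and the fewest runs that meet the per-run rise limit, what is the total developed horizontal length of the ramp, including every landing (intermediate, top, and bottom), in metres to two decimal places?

70.41 m

⌈3894/900⌉ = 5 ramp runs. That means 4 intermediate landings.
Ramp run (horizontal) at 1:15: 3894 × 15 = 58410 mm.
Intermediate landings: 4 × 2400 = 9600 mm.
Top and bottom landings: 2 × 1200 = 2400 mm.
Total = 58410 + 9600 + 2400 = 70410 mm.
= 70.41 m.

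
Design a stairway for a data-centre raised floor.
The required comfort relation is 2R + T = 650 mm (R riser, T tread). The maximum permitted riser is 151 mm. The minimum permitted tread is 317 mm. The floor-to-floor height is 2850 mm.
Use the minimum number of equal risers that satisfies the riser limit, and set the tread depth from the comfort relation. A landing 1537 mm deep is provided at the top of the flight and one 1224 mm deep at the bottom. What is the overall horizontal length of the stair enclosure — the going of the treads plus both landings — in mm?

⌈2850/151⌉ = 19 risers.
R = 2850 ÷ 19 = 150 mm.
From 2R + T = 650: T = 650 − 300 = 350 mm.
Going = (19 − 1) × 350 = 6300 mm.
Enclosure = 6300 + 1537 + 1224 = 9061 mm.

9061 mm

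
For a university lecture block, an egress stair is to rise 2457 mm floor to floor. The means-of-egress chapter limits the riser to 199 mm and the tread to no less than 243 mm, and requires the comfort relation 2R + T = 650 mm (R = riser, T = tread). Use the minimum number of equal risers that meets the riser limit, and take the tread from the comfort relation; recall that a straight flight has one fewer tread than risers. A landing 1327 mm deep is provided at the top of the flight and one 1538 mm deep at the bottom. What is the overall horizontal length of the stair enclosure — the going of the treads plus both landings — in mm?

6129 mm

⌈2457/199⌉ = 13 risers.
Each riser is 2457/13 = 189 mm (≤ 199 mm).
T = 650 − 2·189 = 272 mm, which satisfies the 243 mm minimum.
13 risers give 12 treads; going = 12 × 272 = 3264 mm.
Add landings: 3264 + 1327 + 1538 = 6129 mm.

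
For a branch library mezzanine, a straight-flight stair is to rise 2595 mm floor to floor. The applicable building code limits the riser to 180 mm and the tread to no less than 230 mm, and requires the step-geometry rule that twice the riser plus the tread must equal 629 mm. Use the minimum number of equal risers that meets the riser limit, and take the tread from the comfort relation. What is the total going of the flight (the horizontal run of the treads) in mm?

3962 mm

2595 / 180 = 14.417 → round up to 15 risers.
R = 2595 ÷ 15 = 173 mm.
From 2R + T = 629: T = 629 − 346 = 283 mm.
Treads = 15 − 1 = 14; going = 14 × 283 = 3962 mm.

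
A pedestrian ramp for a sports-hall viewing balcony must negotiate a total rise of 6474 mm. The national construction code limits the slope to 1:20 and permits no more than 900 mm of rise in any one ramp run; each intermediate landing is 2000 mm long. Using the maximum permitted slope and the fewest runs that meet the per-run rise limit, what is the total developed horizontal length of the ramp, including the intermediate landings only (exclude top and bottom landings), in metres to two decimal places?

143.48 m

At most 900 each: 6474/900 = 7.19, giving 8 ramp runs. That means 7 intermediate landings.
Ramp run (horizontal) at 1:20: 6474 × 20 = 129480 mm.
7 intermediate landings contribute 7 × 2000 = 14000 mm.
Developed length = 129480 + 14000 = 143480 mm.
= 143.48 m.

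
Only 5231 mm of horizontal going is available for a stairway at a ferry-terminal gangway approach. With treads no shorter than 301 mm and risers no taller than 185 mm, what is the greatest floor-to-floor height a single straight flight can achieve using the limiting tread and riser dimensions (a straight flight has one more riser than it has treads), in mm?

3330 mm

Treads that fit: ⌊5231 / 301⌋ = 17.
Risers = treads + 1 = 18.
Maximum height = 18 × 185 = 3330 mm.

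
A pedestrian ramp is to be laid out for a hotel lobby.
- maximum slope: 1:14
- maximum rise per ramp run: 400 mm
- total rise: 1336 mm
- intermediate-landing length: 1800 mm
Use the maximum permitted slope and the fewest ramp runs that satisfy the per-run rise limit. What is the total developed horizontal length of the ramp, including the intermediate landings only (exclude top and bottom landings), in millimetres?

24104 mm

⌈1336/400⌉ = 4 ramp runs. That means 3 intermediate landings.
Horizontal run for 1336 mm of rise at 1:14 is 1336 × 14 = 18704 mm.
3 intermediate landings contribute 3 × 1800 = 5400 mm.
Developed length = 18704 + 5400 = 24104 mm.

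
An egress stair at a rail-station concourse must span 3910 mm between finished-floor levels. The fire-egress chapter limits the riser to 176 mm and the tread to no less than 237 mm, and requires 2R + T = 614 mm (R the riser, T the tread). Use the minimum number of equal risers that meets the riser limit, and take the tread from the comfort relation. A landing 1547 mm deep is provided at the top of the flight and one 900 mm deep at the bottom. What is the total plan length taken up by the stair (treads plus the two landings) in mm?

8475 mm

3910 / 176 = 22.216 → round up to 23 risers.
R = 3910 ÷ 23 = 170 mm.
T = 614 − 2·170 = 274 mm, which satisfies the 237 mm minimum.
Treads = 23 − 1 = 22; going = 22 × 274 = 6028 mm.
Enclosure = 6028 + 1547 + 900 = 8475 mm.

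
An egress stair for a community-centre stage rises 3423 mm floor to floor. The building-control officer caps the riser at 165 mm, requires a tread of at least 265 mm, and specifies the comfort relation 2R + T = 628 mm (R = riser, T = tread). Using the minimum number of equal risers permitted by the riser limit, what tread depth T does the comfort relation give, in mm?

3423 / 165 = 20.75, so 21 risers are needed.
Each riser is 3423/21 = 163 mm (≤ 165 mm).
Tread T = 628 − 2 × 163 = 302 mm (≥ 265 mm).

302 mm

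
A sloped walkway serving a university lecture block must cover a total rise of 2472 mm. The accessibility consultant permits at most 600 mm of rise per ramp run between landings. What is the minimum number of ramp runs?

5 runs

2472 / 600 = 4.12, so 5 ramp runs are needed.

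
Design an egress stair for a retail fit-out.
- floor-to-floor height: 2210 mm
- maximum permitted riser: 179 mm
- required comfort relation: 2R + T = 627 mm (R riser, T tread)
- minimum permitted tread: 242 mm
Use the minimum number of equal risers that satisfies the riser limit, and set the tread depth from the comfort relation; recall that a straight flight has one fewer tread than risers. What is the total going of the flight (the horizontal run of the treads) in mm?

At most 179 each: 2210/179 = 12.35, giving 13 risers.
Riser R = 2210 / 13 = 170 mm, within the 179 mm limit.
Tread T = 627 − 2 × 170 = 287 mm (≥ 242 mm).
13 risers give 12 treads; going = 12 × 287 = 3444 mm.

3444 mm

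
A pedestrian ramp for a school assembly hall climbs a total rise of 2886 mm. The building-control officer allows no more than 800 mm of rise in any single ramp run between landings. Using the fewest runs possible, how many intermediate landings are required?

3 intermediate landings

2886 / 800 = 3.61, so 4 ramp runs are needed.
4 runs are separated by 3 intermediate landings.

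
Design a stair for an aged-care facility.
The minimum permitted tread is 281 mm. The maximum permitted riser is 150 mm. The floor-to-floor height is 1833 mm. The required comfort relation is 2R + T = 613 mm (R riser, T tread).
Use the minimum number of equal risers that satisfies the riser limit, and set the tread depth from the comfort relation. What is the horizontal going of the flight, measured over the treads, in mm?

At most 150 each: 1833/150 = 12.22, giving 13 risers.
R = 1833 ÷ 13 = 141 mm.
T = 613 − 2·141 = 331 mm, which satisfies the 281 mm minimum.
Treads = 13 − 1 = 12; going = 12 × 331 = 3972 mm.

3972 mm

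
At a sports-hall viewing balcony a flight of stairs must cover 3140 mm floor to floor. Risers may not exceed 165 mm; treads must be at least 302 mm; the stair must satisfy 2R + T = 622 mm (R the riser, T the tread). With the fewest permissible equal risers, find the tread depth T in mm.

308 mm

3140 / 165 = 19.030 → round up to 20 risers.
Each riser is 3140/20 = 157 mm (≤ 165 mm).
Tread T = 622 − 2 × 157 = 308 mm (≥ 302 mm).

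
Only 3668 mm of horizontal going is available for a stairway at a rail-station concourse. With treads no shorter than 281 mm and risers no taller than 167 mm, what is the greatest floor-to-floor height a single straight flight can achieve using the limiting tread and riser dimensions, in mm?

Treads that fit: ⌊3668 / 281⌋ = 13.
Risers = treads + 1 = 14.
Maximum height = 14 × 167 = 2338 mm.

2338 mm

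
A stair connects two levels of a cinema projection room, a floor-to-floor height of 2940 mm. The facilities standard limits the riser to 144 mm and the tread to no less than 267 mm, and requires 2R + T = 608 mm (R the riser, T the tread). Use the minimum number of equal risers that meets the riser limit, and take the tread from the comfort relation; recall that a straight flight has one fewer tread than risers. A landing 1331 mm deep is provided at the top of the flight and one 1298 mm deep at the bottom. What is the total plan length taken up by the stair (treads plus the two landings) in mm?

⌈2940/144⌉ = 21 risers.
R = 2940 ÷ 21 = 140 mm.
From 2R + T = 608: T = 608 − 280 = 328 mm.
21 risers give 20 treads; going = 20 × 328 = 6560 mm.
Add landings: 6560 + 1331 + 1298 = 9189 mm.

9189 mm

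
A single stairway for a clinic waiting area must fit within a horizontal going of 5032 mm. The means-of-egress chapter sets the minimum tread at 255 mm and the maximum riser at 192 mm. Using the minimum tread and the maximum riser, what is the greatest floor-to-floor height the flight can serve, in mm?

5032 / 255 = 19.73, so 19 treads fit.
Risers = treads + 1 = 20.
Maximum height = 20 × 192 = 3840 mm.

3840 mm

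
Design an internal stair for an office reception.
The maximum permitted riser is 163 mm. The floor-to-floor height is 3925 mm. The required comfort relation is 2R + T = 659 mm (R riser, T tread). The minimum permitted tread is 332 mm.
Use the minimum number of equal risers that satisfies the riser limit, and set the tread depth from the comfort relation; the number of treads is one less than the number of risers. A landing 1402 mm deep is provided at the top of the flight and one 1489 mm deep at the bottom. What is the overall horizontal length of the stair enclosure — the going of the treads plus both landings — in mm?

11171 mm

⌈3925/163⌉ = 25 risers.
R = 3925 ÷ 25 = 157 mm.
T = 659 − 2·157 = 345 mm, which satisfies the 332 mm minimum.
25 risers give 24 treads; going = 24 × 345 = 8280 mm.
Add landings: 8280 + 1402 + 1489 = 11171 mm.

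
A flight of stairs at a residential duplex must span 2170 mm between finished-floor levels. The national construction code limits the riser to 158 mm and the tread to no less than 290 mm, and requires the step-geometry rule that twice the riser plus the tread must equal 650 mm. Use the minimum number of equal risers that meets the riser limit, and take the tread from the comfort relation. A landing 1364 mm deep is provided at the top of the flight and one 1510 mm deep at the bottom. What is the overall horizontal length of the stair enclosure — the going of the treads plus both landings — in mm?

At most 158 each: 2170/158 = 13.73, giving 14 risers.
R = 2170 ÷ 14 = 155 mm.
Tread T = 650 − 2 × 155 = 340 mm (≥ 290 mm).
Treads = 14 − 1 = 13; going = 13 × 340 = 4420 mm.
Add landings: 4420 + 1364 + 1510 = 7294 mm.

7294 mm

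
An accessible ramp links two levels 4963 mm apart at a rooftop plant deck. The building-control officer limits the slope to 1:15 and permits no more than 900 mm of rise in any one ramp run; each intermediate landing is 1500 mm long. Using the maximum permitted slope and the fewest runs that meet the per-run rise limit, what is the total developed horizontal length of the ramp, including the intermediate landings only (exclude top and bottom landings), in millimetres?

81945 mm

⌈4963/900⌉ = 6 ramp runs. That means 5 intermediate landings.
Ramp run (horizontal) at 1:15: 4963 × 15 = 74445 mm.
Intermediate landings: 5 × 1500 = 7500 mm.
Developed length = 74445 + 7500 = 81945 mm.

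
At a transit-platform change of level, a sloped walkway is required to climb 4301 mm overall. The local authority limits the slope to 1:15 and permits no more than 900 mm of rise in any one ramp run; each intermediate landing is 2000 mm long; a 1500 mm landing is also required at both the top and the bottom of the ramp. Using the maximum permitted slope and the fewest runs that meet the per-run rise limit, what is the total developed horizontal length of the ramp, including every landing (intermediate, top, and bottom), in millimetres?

⌈4301/900⌉ = 5 ramp runs. That means 4 intermediate landings.
Ramp run (horizontal) at 1:15: 4301 × 15 = 64515 mm.
4 intermediate landings contribute 4 × 2000 = 8000 mm.
Top and bottom landings: 2 × 1500 = 3000 mm.
Total = 64515 + 8000 + 3000 = 75515 mm.

75515 mm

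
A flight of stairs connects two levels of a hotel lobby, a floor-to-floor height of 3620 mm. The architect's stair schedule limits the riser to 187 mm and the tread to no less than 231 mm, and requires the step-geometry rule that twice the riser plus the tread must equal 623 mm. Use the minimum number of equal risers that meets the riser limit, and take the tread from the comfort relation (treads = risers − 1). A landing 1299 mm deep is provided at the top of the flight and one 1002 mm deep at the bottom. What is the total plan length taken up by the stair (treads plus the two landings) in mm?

7260 mm

3620 / 187 = 19.358 → round up to 20 risers.
R = 3620 ÷ 20 = 181 mm.
From 2R + T = 623: T = 623 − 362 = 261 mm.
Going = (20 − 1) × 261 = 4959 mm.
Enclosure = 4959 + 1299 + 1002 = 7260 mm.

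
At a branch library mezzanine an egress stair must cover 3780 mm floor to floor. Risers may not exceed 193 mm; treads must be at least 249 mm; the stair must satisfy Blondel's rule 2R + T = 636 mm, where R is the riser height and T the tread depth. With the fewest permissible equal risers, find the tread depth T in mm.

⌈3780/193⌉ = 20 risers.
Riser R = 3780 / 20 = 189 mm, within the 193 mm limit.
Tread T = 636 − 2 × 189 = 258 mm (≥ 249 mm).

258 mm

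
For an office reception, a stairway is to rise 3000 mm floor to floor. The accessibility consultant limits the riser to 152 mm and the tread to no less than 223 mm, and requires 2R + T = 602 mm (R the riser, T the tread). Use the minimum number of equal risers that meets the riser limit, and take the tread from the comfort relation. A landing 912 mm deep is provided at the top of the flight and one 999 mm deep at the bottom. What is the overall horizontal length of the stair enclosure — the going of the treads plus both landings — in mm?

⌈3000/152⌉ = 20 risers.
R = 3000 ÷ 20 = 150 mm.
Tread T = 602 − 2 × 150 = 302 mm (≥ 223 mm).
Going = (20 − 1) × 302 = 5738 mm.
Enclosure = 5738 + 912 + 999 = 7649 mm.

7649 mm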